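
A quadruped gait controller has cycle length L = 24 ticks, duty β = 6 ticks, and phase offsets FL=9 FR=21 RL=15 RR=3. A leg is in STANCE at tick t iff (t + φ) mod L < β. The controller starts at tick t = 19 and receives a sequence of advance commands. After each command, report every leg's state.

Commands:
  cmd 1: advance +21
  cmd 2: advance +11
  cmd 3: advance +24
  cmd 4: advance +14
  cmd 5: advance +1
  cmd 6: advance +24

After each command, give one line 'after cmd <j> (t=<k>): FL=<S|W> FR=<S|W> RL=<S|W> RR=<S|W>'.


start t=19: FL=S FR=W RL=W RR=W
cmd 1: advance +21 → t=40, phase=(1,13,7,19) → FL=S FR=W RL=W RR=W
cmd 2: advance +11 → t=51, phase=(12,0,18,6) → FL=W FR=S RL=W RR=W
cmd 3: advance +24 → t=75, phase=(12,0,18,6) → FL=W FR=S RL=W RR=W
cmd 4: advance +14 → t=89, phase=(2,14,8,20) → FL=S FR=W RL=W RR=W
cmd 5: advance +1 → t=90, phase=(3,15,9,21) → FL=S FR=W RL=W RR=W
cmd 6: advance +24 → t=114, phase=(3,15,9,21) → FL=S FR=W RL=W RR=W

after cmd 1 (t=40): FL=S FR=W RL=W RR=W
after cmd 2 (t=51): FL=W FR=S RL=W RR=W
after cmd 3 (t=75): FL=W FR=S RL=W RR=W
after cmd 4 (t=89): FL=S FR=W RL=W RR=W
after cmd 5 (t=90): FL=S FR=W RL=W RR=W
after cmd 6 (t=114): FL=S FR=W RL=W RR=W


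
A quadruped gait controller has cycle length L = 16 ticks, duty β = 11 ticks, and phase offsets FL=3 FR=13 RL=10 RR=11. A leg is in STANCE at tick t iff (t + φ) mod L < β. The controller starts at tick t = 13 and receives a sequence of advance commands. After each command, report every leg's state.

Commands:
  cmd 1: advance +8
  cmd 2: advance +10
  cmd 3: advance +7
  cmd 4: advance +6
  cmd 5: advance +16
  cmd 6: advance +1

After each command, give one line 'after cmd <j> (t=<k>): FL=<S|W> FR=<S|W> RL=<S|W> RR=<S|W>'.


start t=13: FL=S FR=S RL=S RR=S
cmd 1: advance +8 → t=21, phase=(8,2,15,0) → FL=S FR=S RL=W RR=S
cmd 2: advance +10 → t=31, phase=(2,12,9,10) → FL=S FR=W RL=S RR=S
cmd 3: advance +7 → t=38, phase=(9,3,0,1) → FL=S FR=S RL=S RR=S
cmd 4: advance +6 → t=44, phase=(15,9,6,7) → FL=W FR=S RL=S RR=S
cmd 5: advance +16 → t=60, phase=(15,9,6,7) → FL=W FR=S RL=S RR=S
cmd 6: advance +1 → t=61, phase=(0,10,7,8) → FL=S FR=S RL=S RR=S

after cmd 1 (t=21): FL=S FR=S RL=W RR=S
after cmd 2 (t=31): FL=S FR=W RL=S RR=S
after cmd 3 (t=38): FL=S FR=S RL=S RR=S
after cmd 4 (t=44): FL=W FR=S RL=S RR=S
after cmd 5 (t=60): FL=W FR=S RL=S RR=S
after cmd 6 (t=61): FL=S FR=S RL=S RR=S


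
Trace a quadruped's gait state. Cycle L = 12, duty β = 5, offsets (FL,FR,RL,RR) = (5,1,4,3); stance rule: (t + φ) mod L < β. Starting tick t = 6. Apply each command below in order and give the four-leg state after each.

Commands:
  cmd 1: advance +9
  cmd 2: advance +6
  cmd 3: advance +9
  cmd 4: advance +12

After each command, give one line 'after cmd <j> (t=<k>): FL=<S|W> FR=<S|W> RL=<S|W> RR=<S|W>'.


start t=6: FL=W FR=W RL=W RR=W
cmd 1: advance +9 → t=15, phase=(8,4,7,6) → FL=W FR=S RL=W RR=W
cmd 2: advance +6 → t=21, phase=(2,10,1,0) → FL=S FR=W RL=S RR=S
cmd 3: advance +9 → t=30, phase=(11,7,10,9) → FL=W FR=W RL=W RR=W
cmd 4: advance +12 → t=42, phase=(11,7,10,9) → FL=W FR=W RL=W RR=W

after cmd 1 (t=15): FL=W FR=S RL=W RR=W
after cmd 2 (t=21): FL=S FR=W RL=S RR=S
after cmd 3 (t=30): FL=W FR=W RL=W RR=W
after cmd 4 (t=42): FL=W FR=W RL=W RR=W


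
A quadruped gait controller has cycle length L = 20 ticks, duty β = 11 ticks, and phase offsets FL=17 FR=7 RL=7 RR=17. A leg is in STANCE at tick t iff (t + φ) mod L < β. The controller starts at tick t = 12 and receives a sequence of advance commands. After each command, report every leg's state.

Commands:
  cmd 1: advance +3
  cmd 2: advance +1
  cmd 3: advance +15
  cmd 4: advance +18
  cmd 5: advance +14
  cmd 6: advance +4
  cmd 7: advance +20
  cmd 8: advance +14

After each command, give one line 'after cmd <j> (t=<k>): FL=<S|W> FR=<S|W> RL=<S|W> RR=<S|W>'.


start t=12: FL=S FR=W RL=W RR=S
cmd 1: advance +3 → t=15, phase=(12,2,2,12) → FL=W FR=S RL=S RR=W
cmd 2: advance +1 → t=16, phase=(13,3,3,13) → FL=W FR=S RL=S RR=W
cmd 3: advance +15 → t=31, phase=(8,18,18,8) → FL=S FR=W RL=W RR=S
cmd 4: advance +18 → t=49, phase=(6,16,16,6) → FL=S FR=W RL=W RR=S
cmd 5: advance +14 → t=63, phase=(0,10,10,0) → FL=S FR=S RL=S RR=S
cmd 6: advance +4 → t=67, phase=(4,14,14,4) → FL=S FR=W RL=W RR=S
cmd 7: advance +20 → t=87, phase=(4,14,14,4) → FL=S FR=W RL=W RR=S
cmd 8: advance +14 → t=101, phase=(18,8,8,18) → FL=W FR=S RL=S RR=W

after cmd 1 (t=15): FL=W FR=S RL=S RR=W
after cmd 2 (t=16): FL=W FR=S RL=S RR=W
after cmd 3 (t=31): FL=S FR=W RL=W RR=S
after cmd 4 (t=49): FL=S FR=W RL=W RR=S
after cmd 5 (t=63): FL=S FR=S RL=S RR=S
after cmd 6 (t=67): FL=S FR=W RL=W RR=S
after cmd 7 (t=87): FL=S FR=W RL=W RR=S
after cmd 8 (t=101): FL=W FR=S RL=S RR=W


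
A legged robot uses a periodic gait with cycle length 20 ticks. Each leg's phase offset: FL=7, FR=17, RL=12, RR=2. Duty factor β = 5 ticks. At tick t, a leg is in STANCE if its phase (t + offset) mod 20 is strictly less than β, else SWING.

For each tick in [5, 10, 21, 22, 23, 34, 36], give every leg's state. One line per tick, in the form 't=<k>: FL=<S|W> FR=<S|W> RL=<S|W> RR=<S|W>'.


t=5: phase=(12,2,17,7) vs β=5 → FL=W FR=S RL=W RR=W
t=10: phase=(17,7,2,12) vs β=5 → FL=W FR=W RL=S RR=W
t=21: phase=(8,18,13,3) vs β=5 → FL=W FR=W RL=W RR=S
t=22: phase=(9,19,14,4) vs β=5 → FL=W FR=W RL=W RR=S
t=23: phase=(10,0,15,5) vs β=5 → FL=W FR=S RL=W RR=W
t=34: phase=(1,11,6,16) vs β=5 → FL=S FR=W RL=W RR=W
t=36: phase=(3,13,8,18) vs β=5 → FL=S FR=W RL=W RR=W

t=5: FL=W FR=S RL=W RR=W
t=10: FL=W FR=W RL=S RR=W
t=21: FL=W FR=W RL=W RR=S
t=22: FL=W FR=W RL=W RR=S
t=23: FL=W FR=S RL=W RR=W
t=34: FL=S FR=W RL=W RR=W
t=36: FL=S FR=W RL=W RR=W


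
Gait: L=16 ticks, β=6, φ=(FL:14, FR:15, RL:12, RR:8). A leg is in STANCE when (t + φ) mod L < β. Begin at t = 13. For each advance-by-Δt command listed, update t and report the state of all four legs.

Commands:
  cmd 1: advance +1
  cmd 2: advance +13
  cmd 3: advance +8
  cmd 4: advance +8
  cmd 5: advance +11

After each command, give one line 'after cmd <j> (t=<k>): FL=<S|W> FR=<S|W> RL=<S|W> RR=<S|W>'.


after cmd 1 (t=14): FL=W FR=W RL=W RR=W
after cmd 2 (t=27): FL=W FR=W RL=W RR=S
after cmd 3 (t=35): FL=S FR=S RL=W RR=W
after cmd 4 (t=43): FL=W FR=W RL=W RR=S
after cmd 5 (t=54): FL=S FR=S RL=S RR=W

start t=13: FL=W FR=W RL=W RR=S
cmd 1: advance +1 → t=14, phase=(12,13,10,6) → FL=W FR=W RL=W RR=W
cmd 2: advance +13 → t=27, phase=(9,10,7,3) → FL=W FR=W RL=W RR=S
cmd 3: advance +8 → t=35, phase=(1,2,15,11) → FL=S FR=S RL=W RR=W
cmd 4: advance +8 → t=43, phase=(9,10,7,3) → FL=W FR=W RL=W RR=S
cmd 5: advance +11 → t=54, phase=(4,5,2,14) → FL=S FR=S RL=S RR=W


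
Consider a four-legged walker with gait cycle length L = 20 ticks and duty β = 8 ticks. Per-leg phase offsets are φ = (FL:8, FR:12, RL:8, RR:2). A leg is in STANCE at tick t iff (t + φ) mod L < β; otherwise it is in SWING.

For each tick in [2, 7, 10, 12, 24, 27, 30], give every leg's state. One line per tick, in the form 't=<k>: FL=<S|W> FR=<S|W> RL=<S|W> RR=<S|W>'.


t=2: phase=(10,14,10,4) vs β=8 → FL=W FR=W RL=W RR=S
t=7: phase=(15,19,15,9) vs β=8 → FL=W FR=W RL=W RR=W
t=10: phase=(18,2,18,12) vs β=8 → FL=W FR=S RL=W RR=W
t=12: phase=(0,4,0,14) vs β=8 → FL=S FR=S RL=S RR=W
t=24: phase=(12,16,12,6) vs β=8 → FL=W FR=W RL=W RR=S
t=27: phase=(15,19,15,9) vs β=8 → FL=W FR=W RL=W RR=W
t=30: phase=(18,2,18,12) vs β=8 → FL=W FR=S RL=W RR=W

t=2: FL=W FR=W RL=W RR=S
t=7: FL=W FR=W RL=W RR=W
t=10: FL=W FR=S RL=W RR=W
t=12: FL=S FR=S RL=S RR=W
t=24: FL=W FR=W RL=W RR=S
t=27: FL=W FR=W RL=W RR=W
t=30: FL=W FR=S RL=W RR=W


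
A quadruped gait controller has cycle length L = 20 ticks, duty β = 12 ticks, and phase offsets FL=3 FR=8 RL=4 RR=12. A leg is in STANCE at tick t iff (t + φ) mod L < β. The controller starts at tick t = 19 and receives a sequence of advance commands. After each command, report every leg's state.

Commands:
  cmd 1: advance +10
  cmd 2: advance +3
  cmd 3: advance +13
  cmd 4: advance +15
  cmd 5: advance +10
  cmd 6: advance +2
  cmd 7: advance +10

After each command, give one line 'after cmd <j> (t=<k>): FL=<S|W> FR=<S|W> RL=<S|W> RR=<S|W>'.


start t=19: FL=S FR=S RL=S RR=S
cmd 1: advance +10 → t=29, phase=(12,17,13,1) → FL=W FR=W RL=W RR=S
cmd 2: advance +3 → t=32, phase=(15,0,16,4) → FL=W FR=S RL=W RR=S
cmd 3: advance +13 → t=45, phase=(8,13,9,17) → FL=S FR=W RL=S RR=W
cmd 4: advance +15 → t=60, phase=(3,8,4,12) → FL=S FR=S RL=S RR=W
cmd 5: advance +10 → t=70, phase=(13,18,14,2) → FL=W FR=W RL=W RR=S
cmd 6: advance +2 → t=72, phase=(15,0,16,4) → FL=W FR=S RL=W RR=S
cmd 7: advance +10 → t=82, phase=(5,10,6,14) → FL=S FR=S RL=S RR=W

after cmd 1 (t=29): FL=W FR=W RL=W RR=S
after cmd 2 (t=32): FL=W FR=S RL=W RR=S
after cmd 3 (t=45): FL=S FR=W RL=S RR=W
after cmd 4 (t=60): FL=S FR=S RL=S RR=W
after cmd 5 (t=70): FL=W FR=W RL=W RR=S
after cmd 6 (t=72): FL=W FR=S RL=W RR=S
after cmd 7 (t=82): FL=S FR=S RL=S RR=W


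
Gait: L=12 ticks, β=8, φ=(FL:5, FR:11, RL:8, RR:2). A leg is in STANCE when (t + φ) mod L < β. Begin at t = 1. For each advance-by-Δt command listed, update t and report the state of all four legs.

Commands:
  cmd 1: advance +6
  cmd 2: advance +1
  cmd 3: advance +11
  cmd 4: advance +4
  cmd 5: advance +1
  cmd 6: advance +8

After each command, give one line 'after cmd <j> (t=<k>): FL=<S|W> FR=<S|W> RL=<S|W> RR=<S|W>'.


after cmd 1 (t=7): FL=S FR=S RL=S RR=W
after cmd 2 (t=8): FL=S FR=S RL=S RR=W
after cmd 3 (t=19): FL=S FR=S RL=S RR=W
after cmd 4 (t=23): FL=S FR=W RL=S RR=S
after cmd 5 (t=24): FL=S FR=W RL=W RR=S
after cmd 6 (t=32): FL=S FR=S RL=S RR=W

start t=1: FL=S FR=S RL=W RR=S
cmd 1: advance +6 → t=7, phase=(0,6,3,9) → FL=S FR=S RL=S RR=W
cmd 2: advance +1 → t=8, phase=(1,7,4,10) → FL=S FR=S RL=S RR=W
cmd 3: advance +11 → t=19, phase=(0,6,3,9) → FL=S FR=S RL=S RR=W
cmd 4: advance +4 → t=23, phase=(4,10,7,1) → FL=S FR=W RL=S RR=S
cmd 5: advance +1 → t=24, phase=(5,11,8,2) → FL=S FR=W RL=W RR=S
cmd 6: advance +8 → t=32, phase=(1,7,4,10) → FL=S FR=S RL=S RR=W


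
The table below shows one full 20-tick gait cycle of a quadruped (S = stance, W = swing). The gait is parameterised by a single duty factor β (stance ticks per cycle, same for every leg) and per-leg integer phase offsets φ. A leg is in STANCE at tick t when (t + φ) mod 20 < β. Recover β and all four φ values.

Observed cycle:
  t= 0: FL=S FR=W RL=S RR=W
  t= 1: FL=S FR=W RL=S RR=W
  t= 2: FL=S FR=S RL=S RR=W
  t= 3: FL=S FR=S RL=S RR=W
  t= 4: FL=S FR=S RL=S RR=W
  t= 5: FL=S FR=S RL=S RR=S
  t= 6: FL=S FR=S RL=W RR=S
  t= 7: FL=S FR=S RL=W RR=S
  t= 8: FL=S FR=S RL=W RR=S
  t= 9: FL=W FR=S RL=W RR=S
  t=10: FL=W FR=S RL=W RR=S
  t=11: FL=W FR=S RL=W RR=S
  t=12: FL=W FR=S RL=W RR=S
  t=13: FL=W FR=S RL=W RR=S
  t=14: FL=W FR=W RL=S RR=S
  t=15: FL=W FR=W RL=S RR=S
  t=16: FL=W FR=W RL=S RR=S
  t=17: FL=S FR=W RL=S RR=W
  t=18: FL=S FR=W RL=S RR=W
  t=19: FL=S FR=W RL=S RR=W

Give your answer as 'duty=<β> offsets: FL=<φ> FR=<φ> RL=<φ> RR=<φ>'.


duty β = stance ticks per leg = 12
FL: stance ticks = 12; W→S at t=17 → φ=3
FR: stance ticks = 12; W→S at t=2 → φ=18
RL: stance ticks = 12; W→S at t=14 → φ=6
RR: stance ticks = 12; W→S at t=5 → φ=15

duty=12 offsets: FL=3 FR=18 RL=6 RR=15


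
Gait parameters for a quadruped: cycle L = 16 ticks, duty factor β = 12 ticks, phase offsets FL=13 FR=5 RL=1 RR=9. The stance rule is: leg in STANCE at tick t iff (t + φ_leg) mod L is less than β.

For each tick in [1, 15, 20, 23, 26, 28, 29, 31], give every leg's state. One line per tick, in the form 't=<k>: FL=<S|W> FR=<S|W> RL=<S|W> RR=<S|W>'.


t=1: FL=W FR=S RL=S RR=S
t=15: FL=W FR=S RL=S RR=S
t=20: FL=S FR=S RL=S RR=W
t=23: FL=S FR=W RL=S RR=S
t=26: FL=S FR=W RL=S RR=S
t=28: FL=S FR=S RL=W RR=S
t=29: FL=S FR=S RL=W RR=S
t=31: FL=W FR=S RL=S RR=S

t=1: phase=(14,6,2,10) vs β=12 → FL=W FR=S RL=S RR=S
t=15: phase=(12,4,0,8) vs β=12 → FL=W FR=S RL=S RR=S
t=20: phase=(1,9,5,13) vs β=12 → FL=S FR=S RL=S RR=W
t=23: phase=(4,12,8,0) vs β=12 → FL=S FR=W RL=S RR=S
t=26: phase=(7,15,11,3) vs β=12 → FL=S FR=W RL=S RR=S
t=28: phase=(9,1,13,5) vs β=12 → FL=S FR=S RL=W RR=S
t=29: phase=(10,2,14,6) vs β=12 → FL=S FR=S RL=W RR=S
t=31: phase=(12,4,0,8) vs β=12 → FL=W FR=S RL=S RR=S


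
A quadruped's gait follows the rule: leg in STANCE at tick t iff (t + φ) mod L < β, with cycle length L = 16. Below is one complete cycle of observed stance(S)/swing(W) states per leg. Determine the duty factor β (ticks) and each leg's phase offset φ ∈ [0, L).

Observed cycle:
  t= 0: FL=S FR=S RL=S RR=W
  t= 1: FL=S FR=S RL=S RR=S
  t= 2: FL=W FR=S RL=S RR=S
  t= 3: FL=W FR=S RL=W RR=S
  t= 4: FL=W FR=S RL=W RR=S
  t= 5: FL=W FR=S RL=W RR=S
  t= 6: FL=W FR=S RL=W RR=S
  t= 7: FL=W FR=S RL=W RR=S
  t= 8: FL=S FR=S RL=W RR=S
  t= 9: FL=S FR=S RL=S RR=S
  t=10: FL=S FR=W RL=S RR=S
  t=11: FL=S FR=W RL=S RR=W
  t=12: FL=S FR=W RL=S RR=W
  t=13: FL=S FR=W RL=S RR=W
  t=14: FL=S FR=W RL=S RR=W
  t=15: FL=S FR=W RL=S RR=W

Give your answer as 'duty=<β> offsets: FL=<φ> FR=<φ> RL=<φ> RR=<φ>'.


duty β = stance ticks per leg = 10
FL: stance ticks = 10; W→S at t=8 → φ=8
FR: stance ticks = 10; W→S at t=0 → φ=0
RL: stance ticks = 10; W→S at t=9 → φ=7
RR: stance ticks = 10; W→S at t=1 → φ=15

duty=10 offsets: FL=8 FR=0 RL=7 RR=15


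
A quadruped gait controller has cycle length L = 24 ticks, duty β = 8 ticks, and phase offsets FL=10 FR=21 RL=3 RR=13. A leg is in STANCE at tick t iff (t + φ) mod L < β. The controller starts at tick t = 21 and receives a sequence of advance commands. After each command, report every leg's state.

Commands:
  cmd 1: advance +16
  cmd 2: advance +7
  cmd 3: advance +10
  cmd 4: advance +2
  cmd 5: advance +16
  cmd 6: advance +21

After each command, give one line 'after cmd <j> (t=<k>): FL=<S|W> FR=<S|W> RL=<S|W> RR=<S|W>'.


after cmd 1 (t=37): FL=W FR=W RL=W RR=S
after cmd 2 (t=44): FL=S FR=W RL=W RR=W
after cmd 3 (t=54): FL=W FR=S RL=W RR=W
after cmd 4 (t=56): FL=W FR=S RL=W RR=W
after cmd 5 (t=72): FL=W FR=W RL=S RR=W
after cmd 6 (t=93): FL=S FR=W RL=S RR=W

start t=21: FL=S FR=W RL=S RR=W
cmd 1: advance +16 → t=37, phase=(23,10,16,2) → FL=W FR=W RL=W RR=S
cmd 2: advance +7 → t=44, phase=(6,17,23,9) → FL=S FR=W RL=W RR=W
cmd 3: advance +10 → t=54, phase=(16,3,9,19) → FL=W FR=S RL=W RR=W
cmd 4: advance +2 → t=56, phase=(18,5,11,21) → FL=W FR=S RL=W RR=W
cmd 5: advance +16 → t=72, phase=(10,21,3,13) → FL=W FR=W RL=S RR=W
cmd 6: advance +21 → t=93, phase=(7,18,0,10) → FL=S FR=W RL=S RR=W


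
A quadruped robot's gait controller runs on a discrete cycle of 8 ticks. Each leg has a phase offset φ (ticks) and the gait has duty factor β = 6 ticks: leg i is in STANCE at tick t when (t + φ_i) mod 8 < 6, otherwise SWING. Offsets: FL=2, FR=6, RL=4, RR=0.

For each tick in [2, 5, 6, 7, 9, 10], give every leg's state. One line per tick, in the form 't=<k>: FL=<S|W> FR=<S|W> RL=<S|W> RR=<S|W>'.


t=2: FL=S FR=S RL=W RR=S
t=5: FL=W FR=S RL=S RR=S
t=6: FL=S FR=S RL=S RR=W
t=7: FL=S FR=S RL=S RR=W
t=9: FL=S FR=W RL=S RR=S
t=10: FL=S FR=S RL=W RR=S

t=2: phase=(4,0,6,2) vs β=6 → FL=S FR=S RL=W RR=S
t=5: phase=(7,3,1,5) vs β=6 → FL=W FR=S RL=S RR=S
t=6: phase=(0,4,2,6) vs β=6 → FL=S FR=S RL=S RR=W
t=7: phase=(1,5,3,7) vs β=6 → FL=S FR=S RL=S RR=W
t=9: phase=(3,7,5,1) vs β=6 → FL=S FR=W RL=S RR=S
t=10: phase=(4,0,6,2) vs β=6 → FL=S FR=S RL=W RR=S


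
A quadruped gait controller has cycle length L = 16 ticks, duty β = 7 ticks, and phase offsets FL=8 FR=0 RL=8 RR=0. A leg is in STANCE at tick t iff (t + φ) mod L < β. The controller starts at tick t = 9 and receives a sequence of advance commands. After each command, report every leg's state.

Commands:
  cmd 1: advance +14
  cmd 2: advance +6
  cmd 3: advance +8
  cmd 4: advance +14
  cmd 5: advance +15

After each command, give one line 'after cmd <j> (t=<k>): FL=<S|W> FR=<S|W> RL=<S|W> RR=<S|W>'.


after cmd 1 (t=23): FL=W FR=W RL=W RR=W
after cmd 2 (t=29): FL=S FR=W RL=S RR=W
after cmd 3 (t=37): FL=W FR=S RL=W RR=S
after cmd 4 (t=51): FL=W FR=S RL=W RR=S
after cmd 5 (t=66): FL=W FR=S RL=W RR=S

start t=9: FL=S FR=W RL=S RR=W
cmd 1: advance +14 → t=23, phase=(15,7,15,7) → FL=W FR=W RL=W RR=W
cmd 2: advance +6 → t=29, phase=(5,13,5,13) → FL=S FR=W RL=S RR=W
cmd 3: advance +8 → t=37, phase=(13,5,13,5) → FL=W FR=S RL=W RR=S
cmd 4: advance +14 → t=51, phase=(11,3,11,3) → FL=W FR=S RL=W RR=S
cmd 5: advance +15 → t=66, phase=(10,2,10,2) → FL=W FR=S RL=W RR=S


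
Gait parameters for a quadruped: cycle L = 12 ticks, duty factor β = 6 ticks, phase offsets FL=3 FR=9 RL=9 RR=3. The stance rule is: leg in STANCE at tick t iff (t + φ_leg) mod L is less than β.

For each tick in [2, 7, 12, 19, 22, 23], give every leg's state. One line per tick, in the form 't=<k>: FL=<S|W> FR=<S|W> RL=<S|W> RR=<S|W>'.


t=2: FL=S FR=W RL=W RR=S
t=7: FL=W FR=S RL=S RR=W
t=12: FL=S FR=W RL=W RR=S
t=19: FL=W FR=S RL=S RR=W
t=22: FL=S FR=W RL=W RR=S
t=23: FL=S FR=W RL=W RR=S

t=2: phase=(5,11,11,5) vs β=6 → FL=S FR=W RL=W RR=S
t=7: phase=(10,4,4,10) vs β=6 → FL=W FR=S RL=S RR=W
t=12: phase=(3,9,9,3) vs β=6 → FL=S FR=W RL=W RR=S
t=19: phase=(10,4,4,10) vs β=6 → FL=W FR=S RL=S RR=W
t=22: phase=(1,7,7,1) vs β=6 → FL=S FR=W RL=W RR=S
t=23: phase=(2,8,8,2) vs β=6 → FL=S FR=W RL=W RR=S


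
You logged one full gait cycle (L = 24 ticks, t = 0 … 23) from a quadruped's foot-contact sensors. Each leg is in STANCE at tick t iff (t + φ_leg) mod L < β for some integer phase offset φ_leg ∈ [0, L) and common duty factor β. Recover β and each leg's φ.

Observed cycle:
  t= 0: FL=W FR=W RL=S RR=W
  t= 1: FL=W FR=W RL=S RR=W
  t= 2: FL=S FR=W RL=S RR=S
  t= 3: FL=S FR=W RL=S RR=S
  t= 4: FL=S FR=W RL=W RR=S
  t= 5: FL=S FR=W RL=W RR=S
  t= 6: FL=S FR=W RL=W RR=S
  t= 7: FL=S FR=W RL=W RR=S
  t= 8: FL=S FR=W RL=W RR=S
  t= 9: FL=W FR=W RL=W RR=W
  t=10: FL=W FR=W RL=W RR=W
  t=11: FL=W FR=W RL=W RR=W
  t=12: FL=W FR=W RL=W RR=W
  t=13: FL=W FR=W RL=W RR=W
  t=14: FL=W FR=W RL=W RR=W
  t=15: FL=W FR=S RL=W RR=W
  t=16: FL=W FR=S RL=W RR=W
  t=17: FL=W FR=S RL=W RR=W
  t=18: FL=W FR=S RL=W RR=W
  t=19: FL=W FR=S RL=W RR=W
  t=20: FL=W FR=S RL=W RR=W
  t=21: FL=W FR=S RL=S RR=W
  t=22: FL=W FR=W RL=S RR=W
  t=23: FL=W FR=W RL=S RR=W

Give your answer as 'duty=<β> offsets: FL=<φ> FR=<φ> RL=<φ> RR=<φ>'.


duty β = stance ticks per leg = 7
FL: stance ticks = 7; W→S at t=2 → φ=22
FR: stance ticks = 7; W→S at t=15 → φ=9
RL: stance ticks = 7; W→S at t=21 → φ=3
RR: stance ticks = 7; W→S at t=2 → φ=22

duty=7 offsets: FL=22 FR=9 RL=3 RR=22


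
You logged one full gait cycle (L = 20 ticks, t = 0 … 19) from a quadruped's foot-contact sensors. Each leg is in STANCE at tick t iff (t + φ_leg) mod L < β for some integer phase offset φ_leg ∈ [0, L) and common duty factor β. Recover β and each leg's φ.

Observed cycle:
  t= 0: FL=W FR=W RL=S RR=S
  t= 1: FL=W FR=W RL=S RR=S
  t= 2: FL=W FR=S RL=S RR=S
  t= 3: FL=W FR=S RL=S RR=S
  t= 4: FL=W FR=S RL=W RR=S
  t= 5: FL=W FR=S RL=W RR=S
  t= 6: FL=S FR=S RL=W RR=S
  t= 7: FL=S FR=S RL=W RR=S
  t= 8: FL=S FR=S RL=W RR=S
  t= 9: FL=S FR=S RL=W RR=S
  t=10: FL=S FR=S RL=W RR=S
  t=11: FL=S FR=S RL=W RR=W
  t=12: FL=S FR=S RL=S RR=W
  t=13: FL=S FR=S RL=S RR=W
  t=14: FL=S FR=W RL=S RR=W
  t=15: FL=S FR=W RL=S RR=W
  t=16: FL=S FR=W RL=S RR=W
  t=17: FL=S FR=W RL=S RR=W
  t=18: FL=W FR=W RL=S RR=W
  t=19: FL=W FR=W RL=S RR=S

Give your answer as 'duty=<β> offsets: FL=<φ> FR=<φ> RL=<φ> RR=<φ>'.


duty β = stance ticks per leg = 12
FL: stance ticks = 12; W→S at t=6 → φ=14
FR: stance ticks = 12; W→S at t=2 → φ=18
RL: stance ticks = 12; W→S at t=12 → φ=8
RR: stance ticks = 12; W→S at t=19 → φ=1

duty=12 offsets: FL=14 FR=18 RL=8 RR=1


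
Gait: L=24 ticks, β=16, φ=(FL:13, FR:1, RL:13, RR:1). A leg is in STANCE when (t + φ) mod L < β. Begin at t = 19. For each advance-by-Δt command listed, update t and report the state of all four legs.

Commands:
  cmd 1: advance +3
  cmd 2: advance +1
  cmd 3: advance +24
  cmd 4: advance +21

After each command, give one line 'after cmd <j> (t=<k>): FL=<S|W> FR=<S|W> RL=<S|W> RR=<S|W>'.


start t=19: FL=S FR=W RL=S RR=W
cmd 1: advance +3 → t=22, phase=(11,23,11,23) → FL=S FR=W RL=S RR=W
cmd 2: advance +1 → t=23, phase=(12,0,12,0) → FL=S FR=S RL=S RR=S
cmd 3: advance +24 → t=47, phase=(12,0,12,0) → FL=S FR=S RL=S RR=S
cmd 4: advance +21 → t=68, phase=(9,21,9,21) → FL=S FR=W RL=S RR=W

after cmd 1 (t=22): FL=S FR=W RL=S RR=W
after cmd 2 (t=23): FL=S FR=S RL=S RR=S
after cmd 3 (t=47): FL=S FR=S RL=S RR=S
after cmd 4 (t=68): FL=S FR=W RL=S RR=W


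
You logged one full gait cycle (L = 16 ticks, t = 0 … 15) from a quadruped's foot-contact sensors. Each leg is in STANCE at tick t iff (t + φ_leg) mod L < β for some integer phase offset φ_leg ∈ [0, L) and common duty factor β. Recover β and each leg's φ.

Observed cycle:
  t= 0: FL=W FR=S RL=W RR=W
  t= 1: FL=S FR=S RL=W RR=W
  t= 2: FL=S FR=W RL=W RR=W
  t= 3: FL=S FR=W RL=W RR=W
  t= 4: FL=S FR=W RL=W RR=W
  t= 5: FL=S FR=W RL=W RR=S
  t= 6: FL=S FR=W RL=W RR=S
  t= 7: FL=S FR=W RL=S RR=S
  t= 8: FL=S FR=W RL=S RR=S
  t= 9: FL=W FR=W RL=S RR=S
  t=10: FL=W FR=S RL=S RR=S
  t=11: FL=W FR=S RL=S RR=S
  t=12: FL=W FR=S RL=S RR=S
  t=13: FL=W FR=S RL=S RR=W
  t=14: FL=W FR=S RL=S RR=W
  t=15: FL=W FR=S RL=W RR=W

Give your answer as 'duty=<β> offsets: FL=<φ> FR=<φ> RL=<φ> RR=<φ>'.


duty β = stance ticks per leg = 8
FL: stance ticks = 8; W→S at t=1 → φ=15
FR: stance ticks = 8; W→S at t=10 → φ=6
RL: stance ticks = 8; W→S at t=7 → φ=9
RR: stance ticks = 8; W→S at t=5 → φ=11

duty=8 offsets: FL=15 FR=6 RL=9 RR=11


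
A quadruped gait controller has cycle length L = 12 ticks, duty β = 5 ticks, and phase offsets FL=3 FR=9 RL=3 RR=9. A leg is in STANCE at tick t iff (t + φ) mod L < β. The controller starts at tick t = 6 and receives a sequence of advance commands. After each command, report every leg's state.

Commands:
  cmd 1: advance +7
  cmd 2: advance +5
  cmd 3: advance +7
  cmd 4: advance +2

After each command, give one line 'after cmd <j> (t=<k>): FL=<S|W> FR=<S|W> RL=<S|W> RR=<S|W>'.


start t=6: FL=W FR=S RL=W RR=S
cmd 1: advance +7 → t=13, phase=(4,10,4,10) → FL=S FR=W RL=S RR=W
cmd 2: advance +5 → t=18, phase=(9,3,9,3) → FL=W FR=S RL=W RR=S
cmd 3: advance +7 → t=25, phase=(4,10,4,10) → FL=S FR=W RL=S RR=W
cmd 4: advance +2 → t=27, phase=(6,0,6,0) → FL=W FR=S RL=W RR=S

after cmd 1 (t=13): FL=S FR=W RL=S RR=W
after cmd 2 (t=18): FL=W FR=S RL=W RR=S
after cmd 3 (t=25): FL=S FR=W RL=S RR=W
after cmd 4 (t=27): FL=W FR=S RL=W RR=S


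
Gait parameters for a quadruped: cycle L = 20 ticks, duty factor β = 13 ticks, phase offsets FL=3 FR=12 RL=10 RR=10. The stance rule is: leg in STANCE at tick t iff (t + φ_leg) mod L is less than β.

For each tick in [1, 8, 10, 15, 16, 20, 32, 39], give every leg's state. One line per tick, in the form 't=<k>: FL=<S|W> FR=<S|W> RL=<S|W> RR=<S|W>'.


t=1: FL=S FR=W RL=S RR=S
t=8: FL=S FR=S RL=W RR=W
t=10: FL=W FR=S RL=S RR=S
t=15: FL=W FR=S RL=S RR=S
t=16: FL=W FR=S RL=S RR=S
t=20: FL=S FR=S RL=S RR=S
t=32: FL=W FR=S RL=S RR=S
t=39: FL=S FR=S RL=S RR=S

t=1: phase=(4,13,11,11) vs β=13 → FL=S FR=W RL=S RR=S
t=8: phase=(11,0,18,18) vs β=13 → FL=S FR=S RL=W RR=W
t=10: phase=(13,2,0,0) vs β=13 → FL=W FR=S RL=S RR=S
t=15: phase=(18,7,5,5) vs β=13 → FL=W FR=S RL=S RR=S
t=16: phase=(19,8,6,6) vs β=13 → FL=W FR=S RL=S RR=S
t=20: phase=(3,12,10,10) vs β=13 → FL=S FR=S RL=S RR=S
t=32: phase=(15,4,2,2) vs β=13 → FL=W FR=S RL=S RR=S
t=39: phase=(2,11,9,9) vs β=13 → FL=S FR=S RL=S RR=S


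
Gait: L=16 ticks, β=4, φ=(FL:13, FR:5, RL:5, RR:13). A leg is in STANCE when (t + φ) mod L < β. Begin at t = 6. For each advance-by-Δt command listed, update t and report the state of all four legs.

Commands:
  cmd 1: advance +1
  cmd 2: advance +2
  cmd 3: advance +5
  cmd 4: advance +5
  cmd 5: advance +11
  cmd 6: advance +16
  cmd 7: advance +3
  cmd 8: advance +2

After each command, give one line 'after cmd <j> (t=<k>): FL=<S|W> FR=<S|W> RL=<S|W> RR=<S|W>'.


after cmd 1 (t=7): FL=W FR=W RL=W RR=W
after cmd 2 (t=9): FL=W FR=W RL=W RR=W
after cmd 3 (t=14): FL=W FR=S RL=S RR=W
after cmd 4 (t=19): FL=S FR=W RL=W RR=S
after cmd 5 (t=30): FL=W FR=S RL=S RR=W
after cmd 6 (t=46): FL=W FR=S RL=S RR=W
after cmd 7 (t=49): FL=W FR=W RL=W RR=W
after cmd 8 (t=51): FL=S FR=W RL=W RR=S

start t=6: FL=S FR=W RL=W RR=S
cmd 1: advance +1 → t=7, phase=(4,12,12,4) → FL=W FR=W RL=W RR=W
cmd 2: advance +2 → t=9, phase=(6,14,14,6) → FL=W FR=W RL=W RR=W
cmd 3: advance +5 → t=14, phase=(11,3,3,11) → FL=W FR=S RL=S RR=W
cmd 4: advance +5 → t=19, phase=(0,8,8,0) → FL=S FR=W RL=W RR=S
cmd 5: advance +11 → t=30, phase=(11,3,3,11) → FL=W FR=S RL=S RR=W
cmd 6: advance +16 → t=46, phase=(11,3,3,11) → FL=W FR=S RL=S RR=W
cmd 7: advance +3 → t=49, phase=(14,6,6,14) → FL=W FR=W RL=W RR=W
cmd 8: advance +2 → t=51, phase=(0,8,8,0) → FL=S FR=W RL=W RR=S


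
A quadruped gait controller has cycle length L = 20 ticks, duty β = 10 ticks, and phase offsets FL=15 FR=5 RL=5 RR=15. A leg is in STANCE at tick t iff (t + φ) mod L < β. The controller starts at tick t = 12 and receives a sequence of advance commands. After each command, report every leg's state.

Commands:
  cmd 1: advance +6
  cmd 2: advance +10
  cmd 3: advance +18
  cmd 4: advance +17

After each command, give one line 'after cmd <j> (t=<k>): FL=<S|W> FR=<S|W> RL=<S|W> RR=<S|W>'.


after cmd 1 (t=18): FL=W FR=S RL=S RR=W
after cmd 2 (t=28): FL=S FR=W RL=W RR=S
after cmd 3 (t=46): FL=S FR=W RL=W RR=S
after cmd 4 (t=63): FL=W FR=S RL=S RR=W

start t=12: FL=S FR=W RL=W RR=S
cmd 1: advance +6 → t=18, phase=(13,3,3,13) → FL=W FR=S RL=S RR=W
cmd 2: advance +10 → t=28, phase=(3,13,13,3) → FL=S FR=W RL=W RR=S
cmd 3: advance +18 → t=46, phase=(1,11,11,1) → FL=S FR=W RL=W RR=S
cmd 4: advance +17 → t=63, phase=(18,8,8,18) → FL=W FR=S RL=S RR=W


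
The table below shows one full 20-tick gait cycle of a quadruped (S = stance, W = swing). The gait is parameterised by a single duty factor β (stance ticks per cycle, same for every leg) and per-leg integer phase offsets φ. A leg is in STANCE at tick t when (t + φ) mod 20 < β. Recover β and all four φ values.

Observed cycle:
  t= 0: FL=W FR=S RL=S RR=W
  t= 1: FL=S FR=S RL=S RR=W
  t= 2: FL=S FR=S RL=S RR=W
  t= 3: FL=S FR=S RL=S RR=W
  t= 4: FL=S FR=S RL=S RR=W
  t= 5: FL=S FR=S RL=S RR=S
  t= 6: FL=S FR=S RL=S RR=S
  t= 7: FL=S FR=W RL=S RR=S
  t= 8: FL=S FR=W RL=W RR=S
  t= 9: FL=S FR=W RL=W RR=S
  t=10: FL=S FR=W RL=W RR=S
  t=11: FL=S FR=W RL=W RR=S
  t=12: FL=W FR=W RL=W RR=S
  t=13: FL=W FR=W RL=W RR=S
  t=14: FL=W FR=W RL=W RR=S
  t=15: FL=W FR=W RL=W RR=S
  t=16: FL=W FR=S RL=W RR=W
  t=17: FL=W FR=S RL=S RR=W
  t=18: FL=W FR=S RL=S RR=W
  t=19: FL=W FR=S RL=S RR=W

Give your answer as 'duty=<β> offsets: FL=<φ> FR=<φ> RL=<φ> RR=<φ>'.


duty=11 offsets: FL=19 FR=4 RL=3 RR=15

duty β = stance ticks per leg = 11
FL: stance ticks = 11; W→S at t=1 → φ=19
FR: stance ticks = 11; W→S at t=16 → φ=4
RL: stance ticks = 11; W→S at t=17 → φ=3
RR: stance ticks = 11; W→S at t=5 → φ=15


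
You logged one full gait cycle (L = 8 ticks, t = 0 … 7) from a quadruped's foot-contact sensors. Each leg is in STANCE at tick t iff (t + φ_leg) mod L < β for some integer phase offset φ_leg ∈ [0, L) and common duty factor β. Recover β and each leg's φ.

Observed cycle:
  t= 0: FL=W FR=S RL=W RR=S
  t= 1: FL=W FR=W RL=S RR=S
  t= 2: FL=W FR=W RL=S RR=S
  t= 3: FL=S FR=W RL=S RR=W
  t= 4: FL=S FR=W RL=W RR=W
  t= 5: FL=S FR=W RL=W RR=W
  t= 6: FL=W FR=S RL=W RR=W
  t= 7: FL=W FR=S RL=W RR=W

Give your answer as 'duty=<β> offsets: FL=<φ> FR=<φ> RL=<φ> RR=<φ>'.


duty β = stance ticks per leg = 3
FL: stance ticks = 3; W→S at t=3 → φ=5
FR: stance ticks = 3; W→S at t=6 → φ=2
RL: stance ticks = 3; W→S at t=1 → φ=7
RR: stance ticks = 3; W→S at t=0 → φ=0

duty=3 offsets: FL=5 FR=2 RL=7 RR=0


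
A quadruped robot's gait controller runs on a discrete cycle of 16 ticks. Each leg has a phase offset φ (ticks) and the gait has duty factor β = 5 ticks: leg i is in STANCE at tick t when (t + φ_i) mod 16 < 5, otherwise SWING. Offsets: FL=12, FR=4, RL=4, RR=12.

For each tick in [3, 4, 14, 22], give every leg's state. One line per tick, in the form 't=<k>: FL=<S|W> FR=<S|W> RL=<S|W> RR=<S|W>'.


t=3: FL=W FR=W RL=W RR=W
t=4: FL=S FR=W RL=W RR=S
t=14: FL=W FR=S RL=S RR=W
t=22: FL=S FR=W RL=W RR=S

t=3: phase=(15,7,7,15) vs β=5 → FL=W FR=W RL=W RR=W
t=4: phase=(0,8,8,0) vs β=5 → FL=S FR=W RL=W RR=S
t=14: phase=(10,2,2,10) vs β=5 → FL=W FR=S RL=S RR=W
t=22: phase=(2,10,10,2) vs β=5 → FL=S FR=W RL=W RR=S


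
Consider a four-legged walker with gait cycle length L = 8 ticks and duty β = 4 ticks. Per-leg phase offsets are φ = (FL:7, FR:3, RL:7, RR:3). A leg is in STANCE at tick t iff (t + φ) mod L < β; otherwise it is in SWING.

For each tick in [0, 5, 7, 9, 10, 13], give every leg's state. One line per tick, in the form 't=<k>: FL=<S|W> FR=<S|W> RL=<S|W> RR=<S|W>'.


t=0: phase=(7,3,7,3) vs β=4 → FL=W FR=S RL=W RR=S
t=5: phase=(4,0,4,0) vs β=4 → FL=W FR=S RL=W RR=S
t=7: phase=(6,2,6,2) vs β=4 → FL=W FR=S RL=W RR=S
t=9: phase=(0,4,0,4) vs β=4 → FL=S FR=W RL=S RR=W
t=10: phase=(1,5,1,5) vs β=4 → FL=S FR=W RL=S RR=W
t=13: phase=(4,0,4,0) vs β=4 → FL=W FR=S RL=W RR=S

t=0: FL=W FR=S RL=W RR=S
t=5: FL=W FR=S RL=W RR=S
t=7: FL=W FR=S RL=W RR=S
t=9: FL=S FR=W RL=S RR=W
t=10: FL=S FR=W RL=S RR=W
t=13: FL=W FR=S RL=W RR=S


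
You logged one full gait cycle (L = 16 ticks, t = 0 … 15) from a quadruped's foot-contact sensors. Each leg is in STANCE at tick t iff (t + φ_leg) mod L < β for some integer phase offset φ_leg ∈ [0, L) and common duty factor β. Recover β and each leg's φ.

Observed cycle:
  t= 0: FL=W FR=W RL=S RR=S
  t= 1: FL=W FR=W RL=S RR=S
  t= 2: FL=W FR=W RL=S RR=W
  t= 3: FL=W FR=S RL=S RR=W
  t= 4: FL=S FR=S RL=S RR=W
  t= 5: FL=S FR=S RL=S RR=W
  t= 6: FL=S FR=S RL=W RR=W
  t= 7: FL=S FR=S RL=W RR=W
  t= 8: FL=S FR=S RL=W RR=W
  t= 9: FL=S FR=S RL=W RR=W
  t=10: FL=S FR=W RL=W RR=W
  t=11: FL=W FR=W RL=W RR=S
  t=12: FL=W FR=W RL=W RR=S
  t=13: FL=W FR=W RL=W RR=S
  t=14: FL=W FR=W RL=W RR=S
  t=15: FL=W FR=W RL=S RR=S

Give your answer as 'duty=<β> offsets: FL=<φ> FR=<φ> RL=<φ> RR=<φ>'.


duty β = stance ticks per leg = 7
FL: stance ticks = 7; W→S at t=4 → φ=12
FR: stance ticks = 7; W→S at t=3 → φ=13
RL: stance ticks = 7; W→S at t=15 → φ=1
RR: stance ticks = 7; W→S at t=11 → φ=5

duty=7 offsets: FL=12 FR=13 RL=1 RR=5


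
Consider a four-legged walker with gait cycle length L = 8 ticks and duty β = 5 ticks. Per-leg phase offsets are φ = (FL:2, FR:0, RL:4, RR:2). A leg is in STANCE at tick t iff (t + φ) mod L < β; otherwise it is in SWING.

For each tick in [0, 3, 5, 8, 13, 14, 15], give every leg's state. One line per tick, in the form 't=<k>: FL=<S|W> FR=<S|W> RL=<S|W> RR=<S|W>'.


t=0: phase=(2,0,4,2) vs β=5 → FL=S FR=S RL=S RR=S
t=3: phase=(5,3,7,5) vs β=5 → FL=W FR=S RL=W RR=W
t=5: phase=(7,5,1,7) vs β=5 → FL=W FR=W RL=S RR=W
t=8: phase=(2,0,4,2) vs β=5 → FL=S FR=S RL=S RR=S
t=13: phase=(7,5,1,7) vs β=5 → FL=W FR=W RL=S RR=W
t=14: phase=(0,6,2,0) vs β=5 → FL=S FR=W RL=S RR=S
t=15: phase=(1,7,3,1) vs β=5 → FL=S FR=W RL=S RR=S

t=0: FL=S FR=S RL=S RR=S
t=3: FL=W FR=S RL=W RR=W
t=5: FL=W FR=W RL=S RR=W
t=8: FL=S FR=S RL=S RR=S
t=13: FL=W FR=W RL=S RR=W
t=14: FL=S FR=W RL=S RR=S
t=15: FL=S FR=W RL=S RR=S


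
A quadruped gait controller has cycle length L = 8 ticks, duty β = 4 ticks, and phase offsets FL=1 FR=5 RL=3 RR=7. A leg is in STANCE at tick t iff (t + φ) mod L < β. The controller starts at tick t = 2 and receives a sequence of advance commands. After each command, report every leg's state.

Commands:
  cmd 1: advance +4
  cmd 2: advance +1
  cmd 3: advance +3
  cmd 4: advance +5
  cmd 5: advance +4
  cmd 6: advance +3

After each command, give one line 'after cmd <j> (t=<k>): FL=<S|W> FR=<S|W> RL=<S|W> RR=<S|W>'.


after cmd 1 (t=6): FL=W FR=S RL=S RR=W
after cmd 2 (t=7): FL=S FR=W RL=S RR=W
after cmd 3 (t=10): FL=S FR=W RL=W RR=S
after cmd 4 (t=15): FL=S FR=W RL=S RR=W
after cmd 5 (t=19): FL=W FR=S RL=W RR=S
after cmd 6 (t=22): FL=W FR=S RL=S RR=W

start t=2: FL=S FR=W RL=W RR=S
cmd 1: advance +4 → t=6, phase=(7,3,1,5) → FL=W FR=S RL=S RR=W
cmd 2: advance +1 → t=7, phase=(0,4,2,6) → FL=S FR=W RL=S RR=W
cmd 3: advance +3 → t=10, phase=(3,7,5,1) → FL=S FR=W RL=W RR=S
cmd 4: advance +5 → t=15, phase=(0,4,2,6) → FL=S FR=W RL=S RR=W
cmd 5: advance +4 → t=19, phase=(4,0,6,2) → FL=W FR=S RL=W RR=S
cmd 6: advance +3 → t=22, phase=(7,3,1,5) → FL=W FR=S RL=S RR=W


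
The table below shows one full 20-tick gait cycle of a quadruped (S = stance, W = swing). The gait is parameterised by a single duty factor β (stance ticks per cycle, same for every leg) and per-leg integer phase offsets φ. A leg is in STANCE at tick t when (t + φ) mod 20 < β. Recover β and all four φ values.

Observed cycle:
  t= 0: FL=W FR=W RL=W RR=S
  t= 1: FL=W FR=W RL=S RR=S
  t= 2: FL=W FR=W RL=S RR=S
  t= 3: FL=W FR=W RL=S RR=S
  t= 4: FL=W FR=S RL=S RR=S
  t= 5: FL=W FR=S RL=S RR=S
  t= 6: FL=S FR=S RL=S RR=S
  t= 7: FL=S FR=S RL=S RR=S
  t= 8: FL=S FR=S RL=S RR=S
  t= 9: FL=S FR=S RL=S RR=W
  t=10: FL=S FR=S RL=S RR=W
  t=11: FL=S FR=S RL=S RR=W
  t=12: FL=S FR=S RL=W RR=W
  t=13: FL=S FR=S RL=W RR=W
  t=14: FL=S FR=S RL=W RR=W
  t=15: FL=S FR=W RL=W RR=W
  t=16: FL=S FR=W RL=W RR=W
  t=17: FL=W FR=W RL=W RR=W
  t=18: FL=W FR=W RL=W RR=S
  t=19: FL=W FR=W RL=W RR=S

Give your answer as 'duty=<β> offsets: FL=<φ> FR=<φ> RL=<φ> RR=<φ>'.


duty β = stance ticks per leg = 11
FL: stance ticks = 11; W→S at t=6 → φ=14
FR: stance ticks = 11; W→S at t=4 → φ=16
RL: stance ticks = 11; W→S at t=1 → φ=19
RR: stance ticks = 11; W→S at t=18 → φ=2

duty=11 offsets: FL=14 FR=16 RL=19 RR=2


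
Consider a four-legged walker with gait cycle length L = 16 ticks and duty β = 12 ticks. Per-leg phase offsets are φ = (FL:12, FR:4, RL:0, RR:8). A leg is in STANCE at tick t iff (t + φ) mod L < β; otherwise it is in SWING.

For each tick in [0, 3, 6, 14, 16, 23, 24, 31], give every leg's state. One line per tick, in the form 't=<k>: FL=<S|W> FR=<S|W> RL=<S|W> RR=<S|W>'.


t=0: FL=W FR=S RL=S RR=S
t=3: FL=W FR=S RL=S RR=S
t=6: FL=S FR=S RL=S RR=W
t=14: FL=S FR=S RL=W RR=S
t=16: FL=W FR=S RL=S RR=S
t=23: FL=S FR=S RL=S RR=W
t=24: FL=S FR=W RL=S RR=S
t=31: FL=S FR=S RL=W RR=S

t=0: phase=(12,4,0,8) vs β=12 → FL=W FR=S RL=S RR=S
t=3: phase=(15,7,3,11) vs β=12 → FL=W FR=S RL=S RR=S
t=6: phase=(2,10,6,14) vs β=12 → FL=S FR=S RL=S RR=W
t=14: phase=(10,2,14,6) vs β=12 → FL=S FR=S RL=W RR=S
t=16: phase=(12,4,0,8) vs β=12 → FL=W FR=S RL=S RR=S
t=23: phase=(3,11,7,15) vs β=12 → FL=S FR=S RL=S RR=W
t=24: phase=(4,12,8,0) vs β=12 → FL=S FR=W RL=S RR=S
t=31: phase=(11,3,15,7) vs β=12 → FL=S FR=S RL=W RR=S


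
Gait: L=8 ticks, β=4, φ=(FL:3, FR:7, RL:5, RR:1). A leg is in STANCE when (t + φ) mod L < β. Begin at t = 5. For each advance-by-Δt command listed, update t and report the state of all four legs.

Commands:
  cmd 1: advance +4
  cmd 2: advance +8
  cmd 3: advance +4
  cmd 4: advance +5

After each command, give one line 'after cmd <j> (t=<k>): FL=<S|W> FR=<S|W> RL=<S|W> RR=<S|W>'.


after cmd 1 (t=9): FL=W FR=S RL=W RR=S
after cmd 2 (t=17): FL=W FR=S RL=W RR=S
after cmd 3 (t=21): FL=S FR=W RL=S RR=W
after cmd 4 (t=26): FL=W FR=S RL=W RR=S

start t=5: FL=S FR=W RL=S RR=W
cmd 1: advance +4 → t=9, phase=(4,0,6,2) → FL=W FR=S RL=W RR=S
cmd 2: advance +8 → t=17, phase=(4,0,6,2) → FL=W FR=S RL=W RR=S
cmd 3: advance +4 → t=21, phase=(0,4,2,6) → FL=S FR=W RL=S RR=W
cmd 4: advance +5 → t=26, phase=(5,1,7,3) → FL=W FR=S RL=W RR=S


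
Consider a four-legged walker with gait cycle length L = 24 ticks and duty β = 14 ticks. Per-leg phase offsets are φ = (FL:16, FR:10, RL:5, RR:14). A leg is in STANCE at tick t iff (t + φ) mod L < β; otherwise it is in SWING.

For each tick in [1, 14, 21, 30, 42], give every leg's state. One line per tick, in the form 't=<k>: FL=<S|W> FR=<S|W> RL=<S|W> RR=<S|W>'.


t=1: phase=(17,11,6,15) vs β=14 → FL=W FR=S RL=S RR=W
t=14: phase=(6,0,19,4) vs β=14 → FL=S FR=S RL=W RR=S
t=21: phase=(13,7,2,11) vs β=14 → FL=S FR=S RL=S RR=S
t=30: phase=(22,16,11,20) vs β=14 → FL=W FR=W RL=S RR=W
t=42: phase=(10,4,23,8) vs β=14 → FL=S FR=S RL=W RR=S

t=1: FL=W FR=S RL=S RR=W
t=14: FL=S FR=S RL=W RR=S
t=21: FL=S FR=S RL=S RR=S
t=30: FL=W FR=W RL=S RR=W
t=42: FL=S FR=S RL=W RR=S


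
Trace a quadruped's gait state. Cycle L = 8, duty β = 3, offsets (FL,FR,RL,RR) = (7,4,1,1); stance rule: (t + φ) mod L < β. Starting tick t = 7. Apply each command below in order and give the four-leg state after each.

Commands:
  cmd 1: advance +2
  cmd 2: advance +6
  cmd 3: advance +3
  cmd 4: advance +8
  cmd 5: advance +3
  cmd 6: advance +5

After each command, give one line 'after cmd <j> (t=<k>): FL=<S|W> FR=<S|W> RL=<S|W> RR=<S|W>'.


start t=7: FL=W FR=W RL=S RR=S
cmd 1: advance +2 → t=9, phase=(0,5,2,2) → FL=S FR=W RL=S RR=S
cmd 2: advance +6 → t=15, phase=(6,3,0,0) → FL=W FR=W RL=S RR=S
cmd 3: advance +3 → t=18, phase=(1,6,3,3) → FL=S FR=W RL=W RR=W
cmd 4: advance +8 → t=26, phase=(1,6,3,3) → FL=S FR=W RL=W RR=W
cmd 5: advance +3 → t=29, phase=(4,1,6,6) → FL=W FR=S RL=W RR=W
cmd 6: advance +5 → t=34, phase=(1,6,3,3) → FL=S FR=W RL=W RR=W

after cmd 1 (t=9): FL=S FR=W RL=S RR=S
after cmd 2 (t=15): FL=W FR=W RL=S RR=S
after cmd 3 (t=18): FL=S FR=W RL=W RR=W
after cmd 4 (t=26): FL=S FR=W RL=W RR=W
after cmd 5 (t=29): FL=W FR=S RL=W RR=W
after cmd 6 (t=34): FL=S FR=W RL=W RR=W


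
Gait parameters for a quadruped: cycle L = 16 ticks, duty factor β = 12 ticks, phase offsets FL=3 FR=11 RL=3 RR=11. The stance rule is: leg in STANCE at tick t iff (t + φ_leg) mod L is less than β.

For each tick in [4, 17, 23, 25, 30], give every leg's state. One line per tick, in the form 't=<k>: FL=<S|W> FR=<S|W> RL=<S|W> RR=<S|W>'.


t=4: phase=(7,15,7,15) vs β=12 → FL=S FR=W RL=S RR=W
t=17: phase=(4,12,4,12) vs β=12 → FL=S FR=W RL=S RR=W
t=23: phase=(10,2,10,2) vs β=12 → FL=S FR=S RL=S RR=S
t=25: phase=(12,4,12,4) vs β=12 → FL=W FR=S RL=W RR=S
t=30: phase=(1,9,1,9) vs β=12 → FL=S FR=S RL=S RR=S

t=4: FL=S FR=W RL=S RR=W
t=17: FL=S FR=W RL=S RR=W
t=23: FL=S FR=S RL=S RR=S
t=25: FL=W FR=S RL=W RR=S
t=30: FL=S FR=S RL=S RR=S


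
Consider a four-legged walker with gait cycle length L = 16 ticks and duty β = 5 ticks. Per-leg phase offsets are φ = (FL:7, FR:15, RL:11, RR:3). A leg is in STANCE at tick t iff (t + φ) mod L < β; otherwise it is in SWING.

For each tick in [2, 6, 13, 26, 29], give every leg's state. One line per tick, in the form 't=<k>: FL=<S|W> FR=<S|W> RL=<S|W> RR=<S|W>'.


t=2: FL=W FR=S RL=W RR=W
t=6: FL=W FR=W RL=S RR=W
t=13: FL=S FR=W RL=W RR=S
t=26: FL=S FR=W RL=W RR=W
t=29: FL=S FR=W RL=W RR=S

t=2: phase=(9,1,13,5) vs β=5 → FL=W FR=S RL=W RR=W
t=6: phase=(13,5,1,9) vs β=5 → FL=W FR=W RL=S RR=W
t=13: phase=(4,12,8,0) vs β=5 → FL=S FR=W RL=W RR=S
t=26: phase=(1,9,5,13) vs β=5 → FL=S FR=W RL=W RR=W
t=29: phase=(4,12,8,0) vs β=5 → FL=S FR=W RL=W RR=S


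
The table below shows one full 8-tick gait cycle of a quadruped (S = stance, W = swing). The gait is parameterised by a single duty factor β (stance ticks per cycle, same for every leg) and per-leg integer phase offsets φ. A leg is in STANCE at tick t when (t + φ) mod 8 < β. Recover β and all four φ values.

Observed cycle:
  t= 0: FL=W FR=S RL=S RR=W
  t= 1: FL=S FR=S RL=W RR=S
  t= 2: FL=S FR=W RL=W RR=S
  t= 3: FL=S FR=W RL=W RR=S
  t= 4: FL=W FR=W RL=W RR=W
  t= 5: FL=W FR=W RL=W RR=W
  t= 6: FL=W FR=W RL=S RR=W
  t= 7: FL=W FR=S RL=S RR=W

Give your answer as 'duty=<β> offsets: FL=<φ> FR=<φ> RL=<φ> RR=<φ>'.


duty β = stance ticks per leg = 3
FL: stance ticks = 3; W→S at t=1 → φ=7
FR: stance ticks = 3; W→S at t=7 → φ=1
RL: stance ticks = 3; W→S at t=6 → φ=2
RR: stance ticks = 3; W→S at t=1 → φ=7

duty=3 offsets: FL=7 FR=1 RL=2 RR=7
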